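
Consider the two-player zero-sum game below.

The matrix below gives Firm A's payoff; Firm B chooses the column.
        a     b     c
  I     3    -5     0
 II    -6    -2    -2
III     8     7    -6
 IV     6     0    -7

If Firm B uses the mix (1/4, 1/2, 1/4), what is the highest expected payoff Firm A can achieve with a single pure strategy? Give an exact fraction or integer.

4

I: (3)·(1/4) + (-5)·(1/2) + (0)·(1/4) = -7/4.
II: (-6)·(1/4) + (-2)·(1/2) + (-2)·(1/4) = -3.
III: (8)·(1/4) + (7)·(1/2) + (-6)·(1/4) = 4.
IV: (6)·(1/4) + (0)·(1/2) + (-7)·(1/4) = -1/4.
The best pure response is III with expected payoff 4.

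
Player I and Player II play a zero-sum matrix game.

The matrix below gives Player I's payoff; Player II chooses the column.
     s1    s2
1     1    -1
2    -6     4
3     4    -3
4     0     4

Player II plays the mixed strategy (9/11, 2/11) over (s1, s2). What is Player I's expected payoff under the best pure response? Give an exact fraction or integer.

30/11

1: (1)·(9/11) + (-1)·(2/11) = 7/11.
2: (-6)·(9/11) + (4)·(2/11) = -46/11.
3: (4)·(9/11) + (-3)·(2/11) = 30/11.
4: (0)·(9/11) + (4)·(2/11) = 8/11.
The best pure response is 3 with expected payoff 30/11.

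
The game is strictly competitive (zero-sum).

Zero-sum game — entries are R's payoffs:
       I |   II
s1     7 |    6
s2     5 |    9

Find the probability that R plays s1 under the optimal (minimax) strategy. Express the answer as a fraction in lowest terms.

4/5

Row minima are 6 and 5, so R's maximin is 6; column maxima are 7 and 9, so C's minimax is 7. These differ, so the equilibrium is in mixed strategies.
Let R play s1 with probability p. C is indifferent when 7p + 5(1−p) = 6p + 9(1−p), giving p = 4/5.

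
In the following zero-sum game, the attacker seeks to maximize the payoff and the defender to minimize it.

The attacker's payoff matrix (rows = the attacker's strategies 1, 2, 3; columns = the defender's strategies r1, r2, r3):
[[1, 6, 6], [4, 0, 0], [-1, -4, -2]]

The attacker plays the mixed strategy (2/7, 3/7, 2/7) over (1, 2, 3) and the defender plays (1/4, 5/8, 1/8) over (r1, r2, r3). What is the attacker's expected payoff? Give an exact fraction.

Against (1/4, 5/8, 1/8), each row's expected payoff is 1: 19/4; 2: 1; 3: -3.
Taking the (2/7, 3/7, 2/7)-weighted average: (2/7)·(19/4) + (3/7)·(1) + (2/7)·(-3) = 13/14.

13/14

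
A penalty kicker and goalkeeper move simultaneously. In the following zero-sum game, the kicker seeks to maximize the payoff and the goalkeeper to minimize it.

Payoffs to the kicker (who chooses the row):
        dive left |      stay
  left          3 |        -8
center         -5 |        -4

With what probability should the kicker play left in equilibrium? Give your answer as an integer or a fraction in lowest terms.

1/12

Row minima are -8 and -5, so the kicker's maximin is -5; column maxima are 3 and -4, so the goalkeeper's minimax is -4. These differ, so the equilibrium is in mixed strategies.
Let the kicker play left with probability p. The goalkeeper is indifferent when 3p − 5(1−p) = −8p − 4(1−p), giving p = 1/12.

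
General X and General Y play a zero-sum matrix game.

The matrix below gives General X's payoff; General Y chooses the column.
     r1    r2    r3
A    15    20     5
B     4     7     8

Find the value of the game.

50/7

Column r2 is strictly dominated by r1 for General Y (it gives General X more in every row).
The remaining 2×2 game on (A, B) × (r1, r3) has no saddle point. Let General X play A with probability p; indifference gives 15p + 4(1−p) = 5p + 8(1−p), so p = 2/7.
Similarly General Y's optimal q on r1 is 3/14, and the value is 15·(3/14) + (5)·(11/14) = 50/7.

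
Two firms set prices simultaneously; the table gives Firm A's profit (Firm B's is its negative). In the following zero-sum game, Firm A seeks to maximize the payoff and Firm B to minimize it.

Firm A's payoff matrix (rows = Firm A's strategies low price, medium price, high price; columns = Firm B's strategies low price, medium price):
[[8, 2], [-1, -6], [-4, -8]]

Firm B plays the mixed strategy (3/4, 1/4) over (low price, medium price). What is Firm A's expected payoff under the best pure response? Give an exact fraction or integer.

13/2

low price: (8)·(3/4) + (2)·(1/4) = 13/2.
medium price: (-1)·(3/4) + (-6)·(1/4) = -9/4.
high price: (-4)·(3/4) + (-8)·(1/4) = -5.
The best pure response is low price with expected payoff 13/2.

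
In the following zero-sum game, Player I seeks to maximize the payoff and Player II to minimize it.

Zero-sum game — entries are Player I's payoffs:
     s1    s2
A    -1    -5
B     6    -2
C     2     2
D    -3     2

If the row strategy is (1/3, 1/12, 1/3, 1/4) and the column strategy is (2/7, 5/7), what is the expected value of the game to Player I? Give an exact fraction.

-19/42

Against (2/7, 5/7), each row's expected payoff is A: -27/7; B: 2/7; C: 2; D: 4/7.
Taking the (1/3, 1/12, 1/3, 1/4)-weighted average: (1/3)·(-27/7) + (1/12)·(2/7) + (1/3)·(2) + (1/4)·(4/7) = -19/42.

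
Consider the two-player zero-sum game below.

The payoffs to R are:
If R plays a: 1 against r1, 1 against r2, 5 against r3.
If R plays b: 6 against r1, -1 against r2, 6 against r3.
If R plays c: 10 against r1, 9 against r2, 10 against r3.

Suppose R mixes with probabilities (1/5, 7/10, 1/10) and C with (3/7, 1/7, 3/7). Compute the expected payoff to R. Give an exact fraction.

Against (3/7, 1/7, 3/7), each row's expected payoff is a: 19/7; b: 5; c: 69/7.
Taking the (1/5, 7/10, 1/10)-weighted average: (1/5)·(19/7) + (7/10)·(5) + (1/10)·(69/7) = 176/35.

176/35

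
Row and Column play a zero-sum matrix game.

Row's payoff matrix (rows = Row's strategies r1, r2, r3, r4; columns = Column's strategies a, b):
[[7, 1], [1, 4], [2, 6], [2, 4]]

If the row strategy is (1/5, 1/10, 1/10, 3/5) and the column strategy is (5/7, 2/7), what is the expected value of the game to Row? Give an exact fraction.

Against (5/7, 2/7), each row's expected payoff is r1: 37/7; r2: 13/7; r3: 22/7; r4: 18/7.
Taking the (1/5, 1/10, 1/10, 3/5)-weighted average: (1/5)·(37/7) + (1/10)·(13/7) + (1/10)·(22/7) + (3/5)·(18/7) = 31/10.

31/10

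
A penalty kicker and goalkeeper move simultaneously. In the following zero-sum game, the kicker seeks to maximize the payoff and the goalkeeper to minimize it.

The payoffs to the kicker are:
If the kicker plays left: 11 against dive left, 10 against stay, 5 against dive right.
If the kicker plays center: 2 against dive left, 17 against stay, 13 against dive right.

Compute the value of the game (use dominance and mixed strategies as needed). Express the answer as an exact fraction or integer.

133/17

Column stay is strictly dominated by dive right for the goalkeeper (it gives the kicker more in every row).
The remaining 2×2 game on (left, center) × (dive left, dive right) has no saddle point. Let the kicker play left with probability p; indifference gives 11p + 2(1−p) = 5p + 13(1−p), so p = 11/17.
Similarly the goalkeeper's optimal q on dive left is 8/17, and the value is 11·(8/17) + (5)·(9/17) = 133/17.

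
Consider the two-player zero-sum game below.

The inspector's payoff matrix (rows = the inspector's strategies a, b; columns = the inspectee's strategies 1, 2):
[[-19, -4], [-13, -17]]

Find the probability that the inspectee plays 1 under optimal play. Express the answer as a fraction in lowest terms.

Row minima are -19 and -17, so the inspector's maximin is -17; column maxima are -13 and -4, so the inspectee's minimax is -13. These differ, so the equilibrium is in mixed strategies.
Let the inspectee play 1 with probability q. The inspector is indifferent when −19q − 4(1−q) = −13q − 17(1−q), giving q = 13/19.

13/19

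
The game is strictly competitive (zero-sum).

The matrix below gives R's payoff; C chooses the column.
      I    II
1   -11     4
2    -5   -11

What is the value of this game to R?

-47/7

Row minima are -11 and -11, so R's maximin is -11; column maxima are -5 and 4, so C's minimax is -5. These differ, so the equilibrium is in mixed strategies.
Let R play 1 with probability p. C is indifferent when −11p − 5(1−p) = 4p − 11(1−p), giving p = 2/7.
Let C play I with probability q. R is indifferent when −11q + 4(1−q) = −5q − 11(1−q), giving q = 5/7.
The value is -11·(5/7) + (4)·(2/7) = -47/7.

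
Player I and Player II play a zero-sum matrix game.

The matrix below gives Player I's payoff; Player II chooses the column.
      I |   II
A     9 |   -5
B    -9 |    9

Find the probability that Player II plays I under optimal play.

Row minima are -5 and -9, so Player I's maximin is -5; column maxima are 9 and 9, so Player II's minimax is 9. These differ, so the equilibrium is in mixed strategies.
Let Player II play I with probability q. Player I is indifferent when 9q − 5(1−q) = −9q + 9(1−q), giving q = 7/16.

7/16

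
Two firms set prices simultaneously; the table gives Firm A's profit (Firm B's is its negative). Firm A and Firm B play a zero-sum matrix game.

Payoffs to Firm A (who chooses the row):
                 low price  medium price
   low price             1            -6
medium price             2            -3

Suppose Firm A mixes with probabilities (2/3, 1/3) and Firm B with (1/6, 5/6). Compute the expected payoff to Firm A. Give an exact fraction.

-71/18

Against (1/6, 5/6), each row's expected payoff is low price: -29/6; medium price: -13/6.
Taking the (2/3, 1/3)-weighted average: (2/3)·(-29/6) + (1/3)·(-13/6) = -71/18.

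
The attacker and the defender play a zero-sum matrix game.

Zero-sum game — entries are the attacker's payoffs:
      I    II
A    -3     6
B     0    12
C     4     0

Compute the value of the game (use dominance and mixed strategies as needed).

3

Row A is strictly dominated by row B, so the attacker never plays it.
The remaining 2×2 game on (B, C) × (I, II) has no saddle point. Let the attacker play B with probability p; indifference gives 4(1−p) = 12p, so p = 1/4.
Similarly the defender's optimal q on I is 3/4, and the value is 0·(3/4) + (12)·(1/4) = 3.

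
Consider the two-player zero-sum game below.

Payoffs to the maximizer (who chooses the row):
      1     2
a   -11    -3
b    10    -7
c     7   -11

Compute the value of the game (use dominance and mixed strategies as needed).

-107/25

Row c is strictly dominated by row b, so the maximizer never plays it.
The remaining 2×2 game on (a, b) × (1, 2) has no saddle point. Let the maximizer play a with probability p; indifference gives −11p + 10(1−p) = −3p − 7(1−p), so p = 17/25.
Similarly the minimizer's optimal q on 1 is 4/25, and the value is -11·(4/25) + (-3)·(21/25) = -107/25.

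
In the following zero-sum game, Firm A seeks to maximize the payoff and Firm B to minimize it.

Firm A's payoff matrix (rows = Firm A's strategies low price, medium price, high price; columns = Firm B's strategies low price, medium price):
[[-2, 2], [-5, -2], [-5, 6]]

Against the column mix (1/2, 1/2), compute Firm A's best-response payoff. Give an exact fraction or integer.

1/2

low price: (-2)·(1/2) + (2)·(1/2) = 0.
medium price: (-5)·(1/2) + (-2)·(1/2) = -7/2.
high price: (-5)·(1/2) + (6)·(1/2) = 1/2.
The best pure response is high price with expected payoff 1/2.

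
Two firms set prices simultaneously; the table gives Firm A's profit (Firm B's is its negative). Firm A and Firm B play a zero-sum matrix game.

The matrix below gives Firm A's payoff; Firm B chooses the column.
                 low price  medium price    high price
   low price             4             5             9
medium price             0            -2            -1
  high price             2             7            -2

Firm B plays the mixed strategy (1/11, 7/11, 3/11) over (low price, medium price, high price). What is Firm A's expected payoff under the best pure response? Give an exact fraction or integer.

low price: (4)·(1/11) + (5)·(7/11) + (9)·(3/11) = 6.
medium price: (0)·(1/11) + (-2)·(7/11) + (-1)·(3/11) = -17/11.
high price: (2)·(1/11) + (7)·(7/11) + (-2)·(3/11) = 45/11.
The best pure response is low price with expected payoff 6.

6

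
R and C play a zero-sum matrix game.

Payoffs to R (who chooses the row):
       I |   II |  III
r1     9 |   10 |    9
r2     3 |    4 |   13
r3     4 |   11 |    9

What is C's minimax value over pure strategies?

The worst case (largest entry) in each column is I: 9, II: 11, III: 13.
The best (smallest) of these is 9.

9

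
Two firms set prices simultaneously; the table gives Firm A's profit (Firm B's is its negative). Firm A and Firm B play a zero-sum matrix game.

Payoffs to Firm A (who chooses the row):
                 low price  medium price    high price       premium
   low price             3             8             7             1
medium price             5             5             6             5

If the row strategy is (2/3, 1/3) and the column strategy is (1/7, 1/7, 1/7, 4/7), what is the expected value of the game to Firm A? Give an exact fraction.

Against (1/7, 1/7, 1/7, 4/7), each row's expected payoff is low price: 22/7; medium price: 36/7.
Taking the (2/3, 1/3)-weighted average: (2/3)·(22/7) + (1/3)·(36/7) = 80/21.

80/21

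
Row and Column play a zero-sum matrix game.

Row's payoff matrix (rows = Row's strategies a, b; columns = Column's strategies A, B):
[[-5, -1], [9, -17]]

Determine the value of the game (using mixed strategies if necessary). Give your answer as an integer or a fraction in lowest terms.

Row minima are -5 and -17, so Row's maximin is -5; column maxima are 9 and -1, so Column's minimax is -1. These differ, so the equilibrium is in mixed strategies.
Let Row play a with probability p. Column is indifferent when −5p + 9(1−p) = −p − 17(1−p), giving p = 13/15.
Let Column play A with probability q. Row is indifferent when −5q − (1−q) = 9q − 17(1−q), giving q = 8/15.
The value is -5·(8/15) + (-1)·(7/15) = -47/15.

-47/15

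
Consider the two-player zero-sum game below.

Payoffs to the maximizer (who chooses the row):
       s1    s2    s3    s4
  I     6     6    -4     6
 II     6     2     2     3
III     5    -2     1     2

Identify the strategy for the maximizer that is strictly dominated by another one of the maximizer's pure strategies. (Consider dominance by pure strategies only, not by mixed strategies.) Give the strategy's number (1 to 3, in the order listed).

Compare III with II: 6 > 5, 2 > -2, 2 > 1, 3 > 2.
So II strictly dominates III for the maximizer; III is strictly dominated.

3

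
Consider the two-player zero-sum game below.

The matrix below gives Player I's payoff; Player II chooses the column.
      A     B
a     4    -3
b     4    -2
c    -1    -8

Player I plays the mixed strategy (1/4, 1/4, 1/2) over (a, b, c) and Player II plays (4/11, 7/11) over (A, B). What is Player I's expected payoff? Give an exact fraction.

-123/44

Against (4/11, 7/11), each row's expected payoff is a: -5/11; b: 2/11; c: -60/11.
Taking the (1/4, 1/4, 1/2)-weighted average: (1/4)·(-5/11) + (1/4)·(2/11) + (1/2)·(-60/11) = -123/44.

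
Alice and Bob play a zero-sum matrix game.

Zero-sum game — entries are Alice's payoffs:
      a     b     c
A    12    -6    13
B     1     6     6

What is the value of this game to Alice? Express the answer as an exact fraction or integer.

78/23

Column c is strictly dominated by a for Bob (it gives Alice more in every row).
The remaining 2×2 game on (A, B) × (a, b) has no saddle point. Let Alice play A with probability p; indifference gives 12p + (1−p) = −6p + 6(1−p), so p = 5/23.
Similarly Bob's optimal q on a is 12/23, and the value is 12·(12/23) + (-6)·(11/23) = 78/23.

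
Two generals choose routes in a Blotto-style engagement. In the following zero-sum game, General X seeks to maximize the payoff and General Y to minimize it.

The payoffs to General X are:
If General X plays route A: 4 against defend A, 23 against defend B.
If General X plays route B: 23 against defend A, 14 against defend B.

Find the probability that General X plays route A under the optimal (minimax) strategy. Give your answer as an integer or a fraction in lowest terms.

Row minima are 4 and 14, so General X's maximin is 14; column maxima are 23 and 23, so General Y's minimax is 23. These differ, so the equilibrium is in mixed strategies.
Let General X play route A with probability p. General Y is indifferent when 4p + 23(1−p) = 23p + 14(1−p), giving p = 9/28.

9/28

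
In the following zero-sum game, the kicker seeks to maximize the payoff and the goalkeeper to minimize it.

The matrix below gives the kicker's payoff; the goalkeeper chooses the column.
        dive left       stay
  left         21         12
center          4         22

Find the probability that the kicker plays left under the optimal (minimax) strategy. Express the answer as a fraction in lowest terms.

Row minima are 12 and 4, so the kicker's maximin is 12; column maxima are 21 and 22, so the goalkeeper's minimax is 21. These differ, so the equilibrium is in mixed strategies.
Let the kicker play left with probability p. The goalkeeper is indifferent when 21p + 4(1−p) = 12p + 22(1−p), giving p = 2/3.

2/3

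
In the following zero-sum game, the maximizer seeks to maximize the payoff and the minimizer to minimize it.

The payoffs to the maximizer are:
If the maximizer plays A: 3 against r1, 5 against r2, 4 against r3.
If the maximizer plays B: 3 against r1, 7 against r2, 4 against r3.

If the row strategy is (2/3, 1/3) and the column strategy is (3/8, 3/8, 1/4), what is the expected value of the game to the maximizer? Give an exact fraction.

17/4

Against (3/8, 3/8, 1/4), each row's expected payoff is A: 4; B: 19/4.
Taking the (2/3, 1/3)-weighted average: (2/3)·(4) + (1/3)·(19/4) = 17/4.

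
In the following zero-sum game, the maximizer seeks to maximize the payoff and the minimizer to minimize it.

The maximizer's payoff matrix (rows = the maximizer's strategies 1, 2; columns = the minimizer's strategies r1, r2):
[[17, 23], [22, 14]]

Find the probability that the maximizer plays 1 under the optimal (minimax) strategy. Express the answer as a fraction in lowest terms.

Row minima are 17 and 14, so the maximizer's maximin is 17; column maxima are 22 and 23, so the minimizer's minimax is 22. These differ, so the equilibrium is in mixed strategies.
Let the maximizer play 1 with probability p. The minimizer is indifferent when 17p + 22(1−p) = 23p + 14(1−p), giving p = 4/7.

4/7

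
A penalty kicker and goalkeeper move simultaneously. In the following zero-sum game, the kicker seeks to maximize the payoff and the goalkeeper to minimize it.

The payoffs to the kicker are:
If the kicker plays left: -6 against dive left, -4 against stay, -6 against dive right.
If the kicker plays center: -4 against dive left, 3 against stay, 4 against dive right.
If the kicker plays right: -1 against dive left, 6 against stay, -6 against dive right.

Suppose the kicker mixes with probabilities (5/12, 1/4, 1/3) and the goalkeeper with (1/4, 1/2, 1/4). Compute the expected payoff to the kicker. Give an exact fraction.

-31/24

Against (1/4, 1/2, 1/4), each row's expected payoff is left: -5; center: 3/2; right: 5/4.
Taking the (5/12, 1/4, 1/3)-weighted average: (5/12)·(-5) + (1/4)·(3/2) + (1/3)·(5/4) = -31/24.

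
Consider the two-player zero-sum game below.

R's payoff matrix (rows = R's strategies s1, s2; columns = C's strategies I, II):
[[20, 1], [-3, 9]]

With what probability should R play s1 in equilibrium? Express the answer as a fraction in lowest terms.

Row minima are 1 and -3, so R's maximin is 1; column maxima are 20 and 9, so C's minimax is 9. These differ, so the equilibrium is in mixed strategies.
Let R play s1 with probability p. C is indifferent when 20p − 3(1−p) = p + 9(1−p), giving p = 12/31.

12/31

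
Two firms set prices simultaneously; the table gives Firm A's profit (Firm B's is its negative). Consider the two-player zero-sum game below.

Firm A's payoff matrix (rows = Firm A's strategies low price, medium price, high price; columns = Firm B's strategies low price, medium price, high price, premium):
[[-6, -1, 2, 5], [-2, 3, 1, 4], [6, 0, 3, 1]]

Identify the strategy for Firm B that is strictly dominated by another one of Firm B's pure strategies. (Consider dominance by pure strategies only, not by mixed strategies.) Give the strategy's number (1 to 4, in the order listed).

Firm B prefers columns that give Firm A less. Compare premium with medium price: -1 < 5, 3 < 4, 0 < 1.
So medium price strictly dominates premium for Firm B; premium is strictly dominated.

4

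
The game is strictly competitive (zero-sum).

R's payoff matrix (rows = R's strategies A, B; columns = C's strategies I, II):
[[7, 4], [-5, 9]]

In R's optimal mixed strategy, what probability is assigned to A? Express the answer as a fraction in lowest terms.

Row minima are 4 and -5, so R's maximin is 4; column maxima are 7 and 9, so C's minimax is 7. These differ, so the equilibrium is in mixed strategies.
Let R play A with probability p. C is indifferent when 7p − 5(1−p) = 4p + 9(1−p), giving p = 14/17.

14/17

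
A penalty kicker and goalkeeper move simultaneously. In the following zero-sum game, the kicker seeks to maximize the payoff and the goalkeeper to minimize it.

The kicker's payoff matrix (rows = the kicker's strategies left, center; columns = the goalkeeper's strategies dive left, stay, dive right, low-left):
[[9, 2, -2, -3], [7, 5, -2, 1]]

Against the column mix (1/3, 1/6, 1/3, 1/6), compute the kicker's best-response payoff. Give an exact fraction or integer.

8/3

left: (9)·(1/3) + (2)·(1/6) + (-2)·(1/3) + (-3)·(1/6) = 13/6.
center: (7)·(1/3) + (5)·(1/6) + (-2)·(1/3) + (1)·(1/6) = 8/3.
The best pure response is center with expected payoff 8/3.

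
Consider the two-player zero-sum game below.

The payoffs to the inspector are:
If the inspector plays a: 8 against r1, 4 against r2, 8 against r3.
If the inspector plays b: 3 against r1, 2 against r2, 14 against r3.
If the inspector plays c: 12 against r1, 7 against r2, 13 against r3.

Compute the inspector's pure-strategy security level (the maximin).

The worst-case payoff for each row is a: 4, b: 2, c: 7.
The best of these is 7.

7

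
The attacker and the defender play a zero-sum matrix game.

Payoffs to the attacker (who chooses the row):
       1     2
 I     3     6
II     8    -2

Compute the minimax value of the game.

54/13

Row minima are 3 and -2, so the attacker's maximin is 3; column maxima are 8 and 6, so the defender's minimax is 6. These differ, so the equilibrium is in mixed strategies.
Let the attacker play I with probability p. The defender is indifferent when 3p + 8(1−p) = 6p − 2(1−p), giving p = 10/13.
Let the defender play 1 with probability q. The attacker is indifferent when 3q + 6(1−q) = 8q − 2(1−q), giving q = 8/13.
The value is 3·(8/13) + (6)·(5/13) = 54/13.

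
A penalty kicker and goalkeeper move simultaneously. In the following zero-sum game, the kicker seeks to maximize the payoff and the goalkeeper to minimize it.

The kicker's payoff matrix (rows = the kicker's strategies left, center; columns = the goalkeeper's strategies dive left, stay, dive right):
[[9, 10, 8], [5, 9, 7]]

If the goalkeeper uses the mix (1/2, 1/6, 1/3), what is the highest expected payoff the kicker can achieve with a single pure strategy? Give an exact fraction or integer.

left: (9)·(1/2) + (10)·(1/6) + (8)·(1/3) = 53/6.
center: (5)·(1/2) + (9)·(1/6) + (7)·(1/3) = 19/3.
The best pure response is left with expected payoff 53/6.

53/6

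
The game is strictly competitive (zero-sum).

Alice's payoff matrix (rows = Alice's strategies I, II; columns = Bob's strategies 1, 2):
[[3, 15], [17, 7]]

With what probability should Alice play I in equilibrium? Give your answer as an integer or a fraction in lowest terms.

Row minima are 3 and 7, so Alice's maximin is 7; column maxima are 17 and 15, so Bob's minimax is 15. These differ, so the equilibrium is in mixed strategies.
Let Alice play I with probability p. Bob is indifferent when 3p + 17(1−p) = 15p + 7(1−p), giving p = 5/11.

5/11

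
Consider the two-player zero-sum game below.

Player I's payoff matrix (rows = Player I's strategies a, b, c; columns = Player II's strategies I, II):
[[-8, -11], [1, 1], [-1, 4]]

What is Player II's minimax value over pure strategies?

The worst case (largest entry) in each column is I: 1, II: 4.
The best (smallest) of these is 1.

1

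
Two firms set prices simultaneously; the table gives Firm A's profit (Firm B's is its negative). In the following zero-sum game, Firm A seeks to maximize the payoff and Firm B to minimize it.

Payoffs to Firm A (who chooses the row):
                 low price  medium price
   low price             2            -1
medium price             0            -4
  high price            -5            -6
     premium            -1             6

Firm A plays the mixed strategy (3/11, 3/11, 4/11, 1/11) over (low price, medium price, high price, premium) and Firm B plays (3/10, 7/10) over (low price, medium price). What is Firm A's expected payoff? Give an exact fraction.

Against (3/10, 7/10), each row's expected payoff is low price: -1/10; medium price: -14/5; high price: -57/10; premium: 39/10.
Taking the (3/11, 3/11, 4/11, 1/11)-weighted average: (3/11)·(-1/10) + (3/11)·(-14/5) + (4/11)·(-57/10) + (1/11)·(39/10) = -138/55.

-138/55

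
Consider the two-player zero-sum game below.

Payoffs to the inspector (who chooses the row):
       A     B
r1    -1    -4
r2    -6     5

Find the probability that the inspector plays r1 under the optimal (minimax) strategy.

Row minima are -4 and -6, so the inspector's maximin is -4; column maxima are -1 and 5, so the inspectee's minimax is -1. These differ, so the equilibrium is in mixed strategies.
Let the inspector play r1 with probability p. The inspectee is indifferent when −p − 6(1−p) = −4p + 5(1−p), giving p = 11/14.

11/14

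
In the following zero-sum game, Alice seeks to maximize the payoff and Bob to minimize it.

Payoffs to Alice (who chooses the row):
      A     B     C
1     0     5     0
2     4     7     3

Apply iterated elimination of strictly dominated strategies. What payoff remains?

3

Column B is strictly dominated by A for Bob (0<5, 4<7); eliminate B.
Row 1 is strictly dominated by row 2 (4>0, 3>0); eliminate 1.
Column A is strictly dominated by C for Bob (3<4); eliminate A.
Only (2, C) remains, with payoff 3.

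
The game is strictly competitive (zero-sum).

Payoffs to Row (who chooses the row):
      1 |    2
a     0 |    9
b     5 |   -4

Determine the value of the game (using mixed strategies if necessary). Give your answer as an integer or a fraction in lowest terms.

5/2

Row minima are 0 and -4, so Row's maximin is 0; column maxima are 5 and 9, so Column's minimax is 5. These differ, so the equilibrium is in mixed strategies.
Let Row play a with probability p. Column is indifferent when 5(1−p) = 9p − 4(1−p), giving p = 1/2.
Let Column play 1 with probability q. Row is indifferent when 9(1−q) = 5q − 4(1−q), giving q = 13/18.
The value is 0·(13/18) + (9)·(5/18) = 5/2.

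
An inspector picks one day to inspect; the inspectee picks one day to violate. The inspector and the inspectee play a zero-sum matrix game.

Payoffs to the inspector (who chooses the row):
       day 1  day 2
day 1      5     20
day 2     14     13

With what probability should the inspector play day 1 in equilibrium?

1/16

Row minima are 5 and 13, so the inspector's maximin is 13; column maxima are 14 and 20, so the inspectee's minimax is 14. These differ, so the equilibrium is in mixed strategies.
Let the inspector play day 1 with probability p. The inspectee is indifferent when 5p + 14(1−p) = 20p + 13(1−p), giving p = 1/16.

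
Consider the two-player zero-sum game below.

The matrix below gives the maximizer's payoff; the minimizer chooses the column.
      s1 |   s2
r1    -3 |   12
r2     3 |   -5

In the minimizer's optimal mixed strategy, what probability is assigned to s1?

Row minima are -3 and -5, so the maximizer's maximin is -3; column maxima are 3 and 12, so the minimizer's minimax is 3. These differ, so the equilibrium is in mixed strategies.
Let the minimizer play s1 with probability q. The maximizer is indifferent when −3q + 12(1−q) = 3q − 5(1−q), giving q = 17/23.

17/23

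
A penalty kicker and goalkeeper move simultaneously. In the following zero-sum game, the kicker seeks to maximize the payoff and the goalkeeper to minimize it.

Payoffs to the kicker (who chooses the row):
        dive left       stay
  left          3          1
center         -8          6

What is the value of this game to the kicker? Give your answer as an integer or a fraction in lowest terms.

13/8

Row minima are 1 and -8, so the kicker's maximin is 1; column maxima are 3 and 6, so the goalkeeper's minimax is 3. These differ, so the equilibrium is in mixed strategies.
Let the kicker play left with probability p. The goalkeeper is indifferent when 3p − 8(1−p) = p + 6(1−p), giving p = 7/8.
Let the goalkeeper play dive left with probability q. The kicker is indifferent when 3q + (1−q) = −8q + 6(1−q), giving q = 5/16.
The value is 3·(5/16) + (1)·(11/16) = 13/8.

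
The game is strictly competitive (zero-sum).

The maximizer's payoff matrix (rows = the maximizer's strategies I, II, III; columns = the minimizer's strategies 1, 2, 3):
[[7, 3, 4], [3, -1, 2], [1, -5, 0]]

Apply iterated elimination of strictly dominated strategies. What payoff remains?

3

Row II is strictly dominated by row I (7>3, 3>-1, 4>2); eliminate II.
Row III is strictly dominated by row I (7>1, 3>-5, 4>0); eliminate III.
Column 1 is strictly dominated by 2 for the minimizer (3<7); eliminate 1.
Column 3 is strictly dominated by 2 for the minimizer (3<4); eliminate 3.
Only (I, 2) remains, with payoff 3.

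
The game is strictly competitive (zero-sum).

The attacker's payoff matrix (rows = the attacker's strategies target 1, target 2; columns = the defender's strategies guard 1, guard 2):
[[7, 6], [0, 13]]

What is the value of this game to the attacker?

13/2

Row minima are 6 and 0, so the attacker's maximin is 6; column maxima are 7 and 13, so the defender's minimax is 7. These differ, so the equilibrium is in mixed strategies.
Let the attacker play target 1 with probability p. The defender is indifferent when 7p = 6p + 13(1−p), giving p = 13/14.
Let the defender play guard 1 with probability q. The attacker is indifferent when 7q + 6(1−q) = 13(1−q), giving q = 1/2.
The value is 7·(1/2) + (6)·(1/2) = 13/2.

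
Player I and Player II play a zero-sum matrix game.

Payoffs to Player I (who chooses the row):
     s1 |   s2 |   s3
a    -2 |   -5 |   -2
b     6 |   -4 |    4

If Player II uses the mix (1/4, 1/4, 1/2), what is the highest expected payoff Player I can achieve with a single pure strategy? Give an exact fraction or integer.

a: (-2)·(1/4) + (-5)·(1/4) + (-2)·(1/2) = -11/4.
b: (6)·(1/4) + (-4)·(1/4) + (4)·(1/2) = 5/2.
The best pure response is b with expected payoff 5/2.

5/2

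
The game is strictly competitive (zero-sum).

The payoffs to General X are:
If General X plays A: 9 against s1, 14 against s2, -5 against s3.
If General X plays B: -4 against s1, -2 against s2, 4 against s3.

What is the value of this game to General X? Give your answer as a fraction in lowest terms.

Column s2 is strictly dominated by s1 for General Y (it gives General X more in every row).
The remaining 2×2 game on (A, B) × (s1, s3) has no saddle point. Let General X play A with probability p; indifference gives 9p − 4(1−p) = −5p + 4(1−p), so p = 4/11.
Similarly General Y's optimal q on s1 is 9/22, and the value is 9·(9/22) + (-5)·(13/22) = 8/11.

8/11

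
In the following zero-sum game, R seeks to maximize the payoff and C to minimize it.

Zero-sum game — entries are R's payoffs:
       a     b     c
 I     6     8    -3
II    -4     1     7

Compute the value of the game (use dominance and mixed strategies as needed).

Column b is strictly dominated by a for C (it gives R more in every row).
The remaining 2×2 game on (I, II) × (a, c) has no saddle point. Let R play I with probability p; indifference gives 6p − 4(1−p) = −3p + 7(1−p), so p = 11/20.
Similarly C's optimal q on a is 1/2, and the value is 6·(1/2) + (-3)·(1/2) = 3/2.

3/2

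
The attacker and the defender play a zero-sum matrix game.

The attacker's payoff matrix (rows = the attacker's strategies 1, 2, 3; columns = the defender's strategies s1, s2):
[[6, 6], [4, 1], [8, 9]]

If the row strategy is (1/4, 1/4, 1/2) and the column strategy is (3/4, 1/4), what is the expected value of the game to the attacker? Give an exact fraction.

103/16

Against (3/4, 1/4), each row's expected payoff is 1: 6; 2: 13/4; 3: 33/4.
Taking the (1/4, 1/4, 1/2)-weighted average: (1/4)·(6) + (1/4)·(13/4) + (1/2)·(33/4) = 103/16.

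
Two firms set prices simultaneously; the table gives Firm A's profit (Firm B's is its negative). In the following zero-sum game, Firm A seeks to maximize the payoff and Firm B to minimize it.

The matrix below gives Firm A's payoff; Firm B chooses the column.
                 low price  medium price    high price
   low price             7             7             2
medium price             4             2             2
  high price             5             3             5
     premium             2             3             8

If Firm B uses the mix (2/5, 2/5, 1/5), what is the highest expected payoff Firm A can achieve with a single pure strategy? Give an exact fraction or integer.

6

low price: (7)·(2/5) + (7)·(2/5) + (2)·(1/5) = 6.
medium price: (4)·(2/5) + (2)·(2/5) + (2)·(1/5) = 14/5.
high price: (5)·(2/5) + (3)·(2/5) + (5)·(1/5) = 21/5.
premium: (2)·(2/5) + (3)·(2/5) + (8)·(1/5) = 18/5.
The best pure response is low price with expected payoff 6.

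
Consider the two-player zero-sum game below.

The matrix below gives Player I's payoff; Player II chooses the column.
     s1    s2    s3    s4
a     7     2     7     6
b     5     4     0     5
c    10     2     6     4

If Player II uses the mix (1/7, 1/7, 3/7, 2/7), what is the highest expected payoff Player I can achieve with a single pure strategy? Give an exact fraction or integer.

6

a: (7)·(1/7) + (2)·(1/7) + (7)·(3/7) + (6)·(2/7) = 6.
b: (5)·(1/7) + (4)·(1/7) + (0)·(3/7) + (5)·(2/7) = 19/7.
c: (10)·(1/7) + (2)·(1/7) + (6)·(3/7) + (4)·(2/7) = 38/7.
The best pure response is a with expected payoff 6.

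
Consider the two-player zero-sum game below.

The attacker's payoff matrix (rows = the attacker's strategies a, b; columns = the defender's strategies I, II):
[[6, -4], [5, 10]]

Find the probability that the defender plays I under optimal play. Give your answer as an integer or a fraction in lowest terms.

Row minima are -4 and 5, so the attacker's maximin is 5; column maxima are 6 and 10, so the defender's minimax is 6. These differ, so the equilibrium is in mixed strategies.
Let the defender play I with probability q. The attacker is indifferent when 6q − 4(1−q) = 5q + 10(1−q), giving q = 14/15.

14/15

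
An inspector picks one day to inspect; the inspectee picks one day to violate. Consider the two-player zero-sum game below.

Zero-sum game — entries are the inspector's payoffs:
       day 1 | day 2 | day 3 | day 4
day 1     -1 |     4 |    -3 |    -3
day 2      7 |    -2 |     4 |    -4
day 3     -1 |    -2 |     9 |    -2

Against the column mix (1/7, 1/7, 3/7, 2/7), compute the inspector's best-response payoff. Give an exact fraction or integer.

day 1: (-1)·(1/7) + (4)·(1/7) + (-3)·(3/7) + (-3)·(2/7) = -12/7.
day 2: (7)·(1/7) + (-2)·(1/7) + (4)·(3/7) + (-4)·(2/7) = 9/7.
day 3: (-1)·(1/7) + (-2)·(1/7) + (9)·(3/7) + (-2)·(2/7) = 20/7.
The best pure response is day 3 with expected payoff 20/7.

20/7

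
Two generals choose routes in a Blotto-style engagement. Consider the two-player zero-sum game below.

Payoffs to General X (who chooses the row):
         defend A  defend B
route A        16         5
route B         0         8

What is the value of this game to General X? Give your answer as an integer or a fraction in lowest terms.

128/19

Row minima are 5 and 0, so General X's maximin is 5; column maxima are 16 and 8, so General Y's minimax is 8. These differ, so the equilibrium is in mixed strategies.
Let General X play route A with probability p. General Y is indifferent when 16p = 5p + 8(1−p), giving p = 8/19.
Let General Y play defend A with probability q. General X is indifferent when 16q + 5(1−q) = 8(1−q), giving q = 3/19.
The value is 16·(3/19) + (5)·(16/19) = 128/19.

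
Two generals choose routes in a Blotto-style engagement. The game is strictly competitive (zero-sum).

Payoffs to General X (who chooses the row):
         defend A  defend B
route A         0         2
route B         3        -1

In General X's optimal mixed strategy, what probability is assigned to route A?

2/3

Row minima are 0 and -1, so General X's maximin is 0; column maxima are 3 and 2, so General Y's minimax is 2. These differ, so the equilibrium is in mixed strategies.
Let General X play route A with probability p. General Y is indifferent when 3(1−p) = 2p − (1−p), giving p = 2/3.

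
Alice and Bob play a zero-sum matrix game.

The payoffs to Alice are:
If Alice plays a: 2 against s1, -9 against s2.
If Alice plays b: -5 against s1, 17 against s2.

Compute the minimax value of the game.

Row minima are -9 and -5, so Alice's maximin is -5; column maxima are 2 and 17, so Bob's minimax is 2. These differ, so the equilibrium is in mixed strategies.
Let Alice play a with probability p. Bob is indifferent when 2p − 5(1−p) = −9p + 17(1−p), giving p = 2/3.
Let Bob play s1 with probability q. Alice is indifferent when 2q − 9(1−q) = −5q + 17(1−q), giving q = 26/33.
The value is 2·(26/33) + (-9)·(7/33) = -1/3.

-1/3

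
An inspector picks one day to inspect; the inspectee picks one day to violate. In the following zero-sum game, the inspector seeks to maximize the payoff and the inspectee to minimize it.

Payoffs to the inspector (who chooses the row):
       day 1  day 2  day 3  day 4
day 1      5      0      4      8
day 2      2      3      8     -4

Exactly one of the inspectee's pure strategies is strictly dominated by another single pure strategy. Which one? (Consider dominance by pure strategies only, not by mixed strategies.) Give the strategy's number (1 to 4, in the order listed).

3

The inspectee prefers columns that give the inspector less. Compare day 3 with day 2: 0 < 4, 3 < 8.
So day 2 strictly dominates day 3 for the inspectee; day 3 is strictly dominated.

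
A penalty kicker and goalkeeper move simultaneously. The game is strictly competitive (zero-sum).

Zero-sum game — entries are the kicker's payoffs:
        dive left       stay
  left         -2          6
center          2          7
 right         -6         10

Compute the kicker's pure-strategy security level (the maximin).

2

The worst-case payoff for each row is left: -2, center: 2, right: -6.
The best of these is 2.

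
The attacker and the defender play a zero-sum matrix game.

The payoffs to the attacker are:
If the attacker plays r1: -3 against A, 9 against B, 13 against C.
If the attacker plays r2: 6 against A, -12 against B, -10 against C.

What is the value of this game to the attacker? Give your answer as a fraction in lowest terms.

3/5

Column C is strictly dominated by B for the defender (it gives the attacker more in every row).
The remaining 2×2 game on (r1, r2) × (A, B) has no saddle point. Let the attacker play r1 with probability p; indifference gives −3p + 6(1−p) = 9p − 12(1−p), so p = 3/5.
Similarly the defender's optimal q on A is 7/10, and the value is -3·(7/10) + (9)·(3/10) = 3/5.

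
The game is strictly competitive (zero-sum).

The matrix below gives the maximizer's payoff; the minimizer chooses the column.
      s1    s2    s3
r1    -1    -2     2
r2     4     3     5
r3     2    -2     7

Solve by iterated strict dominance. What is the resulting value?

3

Column s1 is strictly dominated by s2 for the minimizer (-2<-1, 3<4, -2<2); eliminate s1.
Row r1 is strictly dominated by row r2 (3>-2, 5>2); eliminate r1.
Column s3 is strictly dominated by s2 for the minimizer (3<5, -2<7); eliminate s3.
Row r3 is strictly dominated by row r2 (3>-2); eliminate r3.
Only (r2, s2) remains, with payoff 3.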